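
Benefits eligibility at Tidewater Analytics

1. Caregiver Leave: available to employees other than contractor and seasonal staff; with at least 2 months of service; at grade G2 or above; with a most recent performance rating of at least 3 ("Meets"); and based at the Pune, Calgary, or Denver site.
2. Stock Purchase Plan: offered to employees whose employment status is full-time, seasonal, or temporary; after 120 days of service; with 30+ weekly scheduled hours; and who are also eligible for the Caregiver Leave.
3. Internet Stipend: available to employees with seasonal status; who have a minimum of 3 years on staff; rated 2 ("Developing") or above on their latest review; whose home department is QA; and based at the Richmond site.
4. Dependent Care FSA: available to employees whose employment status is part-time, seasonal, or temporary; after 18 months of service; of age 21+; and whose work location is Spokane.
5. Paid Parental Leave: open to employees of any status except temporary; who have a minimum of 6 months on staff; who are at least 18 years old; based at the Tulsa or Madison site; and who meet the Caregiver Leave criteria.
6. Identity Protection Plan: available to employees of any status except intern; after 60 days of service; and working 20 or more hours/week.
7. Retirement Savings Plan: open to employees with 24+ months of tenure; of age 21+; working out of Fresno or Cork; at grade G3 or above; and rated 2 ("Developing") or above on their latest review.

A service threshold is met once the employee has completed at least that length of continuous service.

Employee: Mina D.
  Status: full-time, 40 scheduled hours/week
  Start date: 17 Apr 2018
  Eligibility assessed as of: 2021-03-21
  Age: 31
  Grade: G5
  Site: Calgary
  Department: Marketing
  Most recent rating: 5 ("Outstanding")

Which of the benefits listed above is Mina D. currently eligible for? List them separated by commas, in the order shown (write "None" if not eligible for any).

Service from 17 Apr 2018 to 2021-03-21: 1069 days.
Caregiver Leave — status full-time ✓ (not excluded); service 1069 days ≥ 2 months (≈60 days) ✓; grade G5 ≥ G2 ✓; rating 5 ≥ 3 ✓; site Calgary ✓ → eligible.
Stock Purchase Plan — status full-time ✓; service 1069 days ≥ 120 days ✓; 40 hrs/wk ≥ 30 ✓; eligible for Caregiver Leave ✓ → eligible.
Internet Stipend — status full-time ✗ (requires seasonal) → not eligible.
Dependent Care FSA — status full-time ✗ (requires part-time, seasonal, or temporary) → not eligible.
Paid Parental Leave — status full-time ✓ (not excluded); service 1069 days ≥ 6 months (≈180 days) ✓; age 31 ≥ 18 ✓; site Calgary ✗ (not Tulsa or Madison) → not eligible.
Identity Protection Plan — status full-time ✓ (not excluded); service 1069 days ≥ 60 days ✓; 40 hrs/wk ≥ 20 ✓ → eligible.
Retirement Savings Plan — service 1069 days ≥ 24 months (≈720 days) ✓; age 31 ≥ 21 ✓; site Calgary ✗ (not Fresno or Cork) → not eligible.

Caregiver Leave, Stock Purchase Plan, Identity Protection Plan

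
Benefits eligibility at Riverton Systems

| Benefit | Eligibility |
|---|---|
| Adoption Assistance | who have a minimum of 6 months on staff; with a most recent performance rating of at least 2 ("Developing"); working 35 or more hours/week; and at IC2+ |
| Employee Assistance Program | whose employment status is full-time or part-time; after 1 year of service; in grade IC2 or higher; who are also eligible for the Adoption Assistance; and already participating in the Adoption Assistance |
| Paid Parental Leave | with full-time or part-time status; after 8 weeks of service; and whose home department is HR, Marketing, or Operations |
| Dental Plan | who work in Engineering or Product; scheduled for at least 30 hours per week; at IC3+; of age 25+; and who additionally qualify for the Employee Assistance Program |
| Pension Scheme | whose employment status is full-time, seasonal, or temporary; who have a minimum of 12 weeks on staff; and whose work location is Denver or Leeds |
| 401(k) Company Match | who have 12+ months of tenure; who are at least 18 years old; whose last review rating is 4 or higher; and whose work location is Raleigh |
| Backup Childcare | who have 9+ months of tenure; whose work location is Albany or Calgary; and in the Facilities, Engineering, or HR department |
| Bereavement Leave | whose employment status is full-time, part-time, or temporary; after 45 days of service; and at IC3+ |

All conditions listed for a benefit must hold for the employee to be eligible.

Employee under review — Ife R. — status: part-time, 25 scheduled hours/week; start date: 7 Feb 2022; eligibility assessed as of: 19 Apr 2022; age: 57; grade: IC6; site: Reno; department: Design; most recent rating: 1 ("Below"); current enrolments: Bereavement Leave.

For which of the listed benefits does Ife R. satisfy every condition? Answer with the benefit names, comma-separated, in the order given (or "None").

Bereavement Leave

Service from 7 Feb 2022 to 19 Apr 2022: 71 days.
Adoption Assistance — service 71 days < 6 months (≈180 days) ✗ → not eligible.
Employee Assistance Program — status part-time ✓; service 71 days < 1 year (≈365 days) ✗ → not eligible.
Paid Parental Leave — status part-time ✓; service 71 days ≥ 8 weeks (≈56 days) ✓; dept Design ✗ → not eligible.
Dental Plan — dept Design ✗ → not eligible.
Pension Scheme — status part-time ✗ (requires full-time, seasonal, or temporary) → not eligible.
401(k) Company Match — service 71 days < 12 months (≈360 days) ✗ → not eligible.
Backup Childcare — service 71 days < 9 months (≈270 days) ✗ → not eligible.
Bereavement Leave — status part-time ✓; service 71 days ≥ 45 days ✓; grade IC6 ≥ IC3 ✓ → eligible.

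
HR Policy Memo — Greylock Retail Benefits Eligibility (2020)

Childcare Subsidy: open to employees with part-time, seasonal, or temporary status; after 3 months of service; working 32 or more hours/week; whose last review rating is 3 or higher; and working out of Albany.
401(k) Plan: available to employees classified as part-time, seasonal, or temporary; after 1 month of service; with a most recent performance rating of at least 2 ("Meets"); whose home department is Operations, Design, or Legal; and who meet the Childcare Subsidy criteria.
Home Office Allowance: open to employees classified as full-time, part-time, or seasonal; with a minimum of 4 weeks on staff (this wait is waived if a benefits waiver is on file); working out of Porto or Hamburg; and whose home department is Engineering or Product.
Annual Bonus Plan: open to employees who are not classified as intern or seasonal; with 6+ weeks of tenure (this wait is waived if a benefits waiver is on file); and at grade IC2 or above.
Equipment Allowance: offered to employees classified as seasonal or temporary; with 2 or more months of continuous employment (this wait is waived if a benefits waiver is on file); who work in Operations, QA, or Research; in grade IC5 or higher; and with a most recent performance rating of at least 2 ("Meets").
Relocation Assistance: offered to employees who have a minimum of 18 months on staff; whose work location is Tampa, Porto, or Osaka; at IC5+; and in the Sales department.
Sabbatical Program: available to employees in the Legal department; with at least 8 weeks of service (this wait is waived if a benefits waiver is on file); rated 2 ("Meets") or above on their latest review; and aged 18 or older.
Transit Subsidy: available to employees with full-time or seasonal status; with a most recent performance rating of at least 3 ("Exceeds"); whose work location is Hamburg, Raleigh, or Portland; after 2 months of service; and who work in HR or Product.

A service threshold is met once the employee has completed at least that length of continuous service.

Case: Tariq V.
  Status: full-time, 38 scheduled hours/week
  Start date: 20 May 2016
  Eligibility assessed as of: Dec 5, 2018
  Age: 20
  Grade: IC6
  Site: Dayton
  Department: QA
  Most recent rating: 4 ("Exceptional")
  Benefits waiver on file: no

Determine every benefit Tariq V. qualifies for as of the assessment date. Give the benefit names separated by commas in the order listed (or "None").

Annual Bonus Plan

Service from 20 May 2016 to Dec 5, 2018: 929 days.
Childcare Subsidy — status full-time ✗ (requires part-time, seasonal, or temporary) → not eligible.
401(k) Plan — status full-time ✗ (requires part-time, seasonal, or temporary) → not eligible.
Home Office Allowance — status full-time ✓; no waiver, service 929 days ≥ 4 weeks (≈28 days) ✓; site Dayton ✗ (not Porto or Hamburg) → not eligible.
Annual Bonus Plan — status full-time ✓ (not excluded); no waiver, service 929 days ≥ 6 weeks (≈42 days) ✓; grade IC6 ≥ IC2 ✓ → eligible.
Equipment Allowance — status full-time ✗ (requires seasonal or temporary) → not eligible.
Relocation Assistance — service 929 days ≥ 18 months (≈540 days) ✓; site Dayton ✗ (not Tampa, Porto, or Osaka) → not eligible.
Sabbatical Program — dept QA ✗ → not eligible.
Transit Subsidy — status full-time ✓; rating 4 ≥ 3 ✓; site Dayton ✗ (not Hamburg, Raleigh, or Portland) → not eligible.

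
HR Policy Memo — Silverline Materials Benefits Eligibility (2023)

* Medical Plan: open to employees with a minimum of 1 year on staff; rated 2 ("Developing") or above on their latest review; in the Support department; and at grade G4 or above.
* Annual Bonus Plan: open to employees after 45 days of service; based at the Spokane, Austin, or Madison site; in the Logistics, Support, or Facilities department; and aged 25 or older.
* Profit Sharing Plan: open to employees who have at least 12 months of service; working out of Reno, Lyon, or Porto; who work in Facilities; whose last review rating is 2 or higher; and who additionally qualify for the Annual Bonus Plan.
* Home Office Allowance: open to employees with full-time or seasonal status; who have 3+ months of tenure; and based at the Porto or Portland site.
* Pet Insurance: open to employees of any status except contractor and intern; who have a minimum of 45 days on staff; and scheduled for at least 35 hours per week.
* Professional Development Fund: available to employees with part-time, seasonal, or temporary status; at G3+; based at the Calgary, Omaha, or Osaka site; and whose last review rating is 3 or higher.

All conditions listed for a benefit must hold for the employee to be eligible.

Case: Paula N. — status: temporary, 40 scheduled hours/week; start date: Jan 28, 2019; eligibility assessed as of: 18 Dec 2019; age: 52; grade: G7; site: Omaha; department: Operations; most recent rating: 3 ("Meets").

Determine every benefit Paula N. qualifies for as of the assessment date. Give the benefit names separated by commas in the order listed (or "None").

Service from Jan 28, 2019 to 18 Dec 2019: 324 days.
Medical Plan — service 324 days < 1 year (≈365 days) ✗ → not eligible.
Annual Bonus Plan — service 324 days ≥ 45 days ✓; site Omaha ✗ (not Spokane, Austin, or Madison) → not eligible.
Profit Sharing Plan — service 324 days < 12 months (≈360 days) ✗ → not eligible.
Home Office Allowance — status temporary ✗ (requires full-time or seasonal) → not eligible.
Pet Insurance — status temporary ✓ (not excluded); service 324 days ≥ 45 days ✓; 40 hrs/wk ≥ 35 ✓ → eligible.
Professional Development Fund — status temporary ✓; grade G7 ≥ G3 ✓; site Omaha ✓; rating 3 ≥ 3 ✓ → eligible.

Pet Insurance, Professional Development Fund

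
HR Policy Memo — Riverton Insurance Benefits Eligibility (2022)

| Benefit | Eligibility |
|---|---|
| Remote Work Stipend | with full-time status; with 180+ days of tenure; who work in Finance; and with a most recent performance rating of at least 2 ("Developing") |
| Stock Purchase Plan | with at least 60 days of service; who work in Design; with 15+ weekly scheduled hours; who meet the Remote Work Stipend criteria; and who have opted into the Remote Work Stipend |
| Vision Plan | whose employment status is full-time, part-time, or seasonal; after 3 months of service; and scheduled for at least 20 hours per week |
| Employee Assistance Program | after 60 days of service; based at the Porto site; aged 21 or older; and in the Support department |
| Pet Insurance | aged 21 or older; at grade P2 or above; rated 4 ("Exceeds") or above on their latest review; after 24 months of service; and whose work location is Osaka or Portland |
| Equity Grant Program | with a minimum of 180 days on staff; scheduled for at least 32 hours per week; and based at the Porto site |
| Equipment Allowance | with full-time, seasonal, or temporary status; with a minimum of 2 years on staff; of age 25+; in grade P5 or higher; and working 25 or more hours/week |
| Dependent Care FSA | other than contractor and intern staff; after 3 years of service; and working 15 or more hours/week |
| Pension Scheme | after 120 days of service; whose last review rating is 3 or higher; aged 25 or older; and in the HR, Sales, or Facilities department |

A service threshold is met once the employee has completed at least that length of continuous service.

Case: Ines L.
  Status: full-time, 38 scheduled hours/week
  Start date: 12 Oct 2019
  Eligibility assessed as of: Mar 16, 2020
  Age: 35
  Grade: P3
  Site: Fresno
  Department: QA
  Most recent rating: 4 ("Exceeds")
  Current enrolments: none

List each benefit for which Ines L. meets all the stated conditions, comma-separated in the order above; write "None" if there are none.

Vision Plan

Service from 12 Oct 2019 to Mar 16, 2020: 156 days.
Remote Work Stipend — status full-time ✓; service 156 days < 180 days ✗ → not eligible.
Stock Purchase Plan — service 156 days ≥ 60 days ✓; dept QA ✗ → not eligible.
Vision Plan — status full-time ✓; service 156 days ≥ 3 months (≈90 days) ✓; 38 hrs/wk ≥ 20 ✓ → eligible.
Employee Assistance Program — service 156 days ≥ 60 days ✓; site Fresno ✗ (not Porto) → not eligible.
Pet Insurance — age 35 ≥ 21 ✓; grade P3 ≥ P2 ✓; rating 4 ≥ 4 ✓; service 156 days < 24 months (≈720 days) ✗ → not eligible.
Equity Grant Program — service 156 days < 180 days ✗ → not eligible.
Equipment Allowance — status full-time ✓; service 156 days < 2 years (≈730 days) ✗ → not eligible.
Dependent Care FSA — status full-time ✓ (not excluded); service 156 days < 3 years (≈1095 days) ✗ → not eligible.
Pension Scheme — service 156 days ≥ 120 days ✓; rating 4 ≥ 3 ✓; age 35 ≥ 25 ✓; dept QA ✗ → not eligible.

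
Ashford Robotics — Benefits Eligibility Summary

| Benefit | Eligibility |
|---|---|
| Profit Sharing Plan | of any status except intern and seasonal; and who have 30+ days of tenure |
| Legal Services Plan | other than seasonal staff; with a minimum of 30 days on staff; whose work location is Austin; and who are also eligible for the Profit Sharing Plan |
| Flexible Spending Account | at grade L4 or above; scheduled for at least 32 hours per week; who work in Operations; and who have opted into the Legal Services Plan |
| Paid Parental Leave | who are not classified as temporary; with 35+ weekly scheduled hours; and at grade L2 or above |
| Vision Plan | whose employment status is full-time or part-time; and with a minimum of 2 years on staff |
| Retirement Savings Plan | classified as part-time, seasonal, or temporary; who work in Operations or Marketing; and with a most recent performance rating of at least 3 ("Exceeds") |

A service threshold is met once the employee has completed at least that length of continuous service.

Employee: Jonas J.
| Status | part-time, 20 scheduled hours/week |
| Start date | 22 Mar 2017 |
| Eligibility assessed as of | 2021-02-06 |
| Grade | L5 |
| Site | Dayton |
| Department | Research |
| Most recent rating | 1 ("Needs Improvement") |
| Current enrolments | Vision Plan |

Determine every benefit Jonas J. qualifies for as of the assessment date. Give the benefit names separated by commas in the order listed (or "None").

Profit Sharing Plan, Vision Plan

Service from 22 Mar 2017 to 2021-02-06: 1417 days.
Profit Sharing Plan — status part-time ✓ (not excluded); service 1417 days ≥ 30 days ✓ → eligible.
Legal Services Plan — status part-time ✓ (not excluded); service 1417 days ≥ 30 days ✓; site Dayton ✗ (not Austin) → not eligible.
Flexible Spending Account — grade L5 ≥ L4 ✓; 20 hrs/wk < 32 ✗ → not eligible.
Paid Parental Leave — status part-time ✓ (not excluded); 20 hrs/wk < 35 ✗ → not eligible.
Vision Plan — status part-time ✓; service 1417 days ≥ 2 years (≈730 days) ✓ → eligible.
Retirement Savings Plan — status part-time ✓; dept Research ✗ → not eligible.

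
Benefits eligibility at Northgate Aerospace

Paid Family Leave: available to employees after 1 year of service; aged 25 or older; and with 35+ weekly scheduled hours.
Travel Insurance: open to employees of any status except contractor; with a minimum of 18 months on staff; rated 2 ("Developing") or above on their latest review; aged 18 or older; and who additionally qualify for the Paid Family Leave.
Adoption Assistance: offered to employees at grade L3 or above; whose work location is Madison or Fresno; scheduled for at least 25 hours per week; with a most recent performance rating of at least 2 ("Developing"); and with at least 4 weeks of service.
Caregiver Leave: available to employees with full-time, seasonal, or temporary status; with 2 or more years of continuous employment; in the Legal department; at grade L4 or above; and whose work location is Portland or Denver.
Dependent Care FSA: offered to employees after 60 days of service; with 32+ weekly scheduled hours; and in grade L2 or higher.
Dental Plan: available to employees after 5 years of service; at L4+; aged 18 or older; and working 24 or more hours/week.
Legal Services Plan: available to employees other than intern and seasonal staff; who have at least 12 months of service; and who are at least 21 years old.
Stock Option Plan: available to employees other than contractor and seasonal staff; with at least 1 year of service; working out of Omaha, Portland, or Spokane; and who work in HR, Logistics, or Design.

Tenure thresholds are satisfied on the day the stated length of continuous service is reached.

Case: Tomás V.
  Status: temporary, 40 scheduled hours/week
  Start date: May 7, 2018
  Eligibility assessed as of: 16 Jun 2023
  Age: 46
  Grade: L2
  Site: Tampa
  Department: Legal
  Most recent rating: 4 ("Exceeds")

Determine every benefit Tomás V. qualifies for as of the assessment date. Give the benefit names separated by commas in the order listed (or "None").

Paid Family Leave, Travel Insurance, Dependent Care FSA, Legal Services Plan

Service from May 7, 2018 to 16 Jun 2023: 1866 days.
Paid Family Leave — service 1866 days ≥ 1 year (≈365 days) ✓; age 46 ≥ 25 ✓; 40 hrs/wk ≥ 35 ✓ → eligible.
Travel Insurance — status temporary ✓ (not excluded); service 1866 days ≥ 18 months (≈540 days) ✓; rating 4 ≥ 2 ✓; age 46 ≥ 18 ✓; eligible for Paid Family Leave ✓ → eligible.
Adoption Assistance — grade L2 < L3 ✗ → not eligible.
Caregiver Leave — status temporary ✓; service 1866 days ≥ 2 years (≈730 days) ✓; dept Legal ✓; grade L2 < L4 ✗ → not eligible.
Dependent Care FSA — service 1866 days ≥ 60 days ✓; 40 hrs/wk ≥ 32 ✓; grade L2 ≥ L2 ✓ → eligible.
Dental Plan — service 1866 days ≥ 5 years (≈1825 days) ✓; grade L2 < L4 ✗ → not eligible.
Legal Services Plan — status temporary ✓ (not excluded); service 1866 days ≥ 12 months (≈360 days) ✓; age 46 ≥ 21 ✓ → eligible.
Stock Option Plan — status temporary ✓ (not excluded); service 1866 days ≥ 1 year (≈365 days) ✓; site Tampa ✗ (not Omaha, Portland, or Spokane) → not eligible.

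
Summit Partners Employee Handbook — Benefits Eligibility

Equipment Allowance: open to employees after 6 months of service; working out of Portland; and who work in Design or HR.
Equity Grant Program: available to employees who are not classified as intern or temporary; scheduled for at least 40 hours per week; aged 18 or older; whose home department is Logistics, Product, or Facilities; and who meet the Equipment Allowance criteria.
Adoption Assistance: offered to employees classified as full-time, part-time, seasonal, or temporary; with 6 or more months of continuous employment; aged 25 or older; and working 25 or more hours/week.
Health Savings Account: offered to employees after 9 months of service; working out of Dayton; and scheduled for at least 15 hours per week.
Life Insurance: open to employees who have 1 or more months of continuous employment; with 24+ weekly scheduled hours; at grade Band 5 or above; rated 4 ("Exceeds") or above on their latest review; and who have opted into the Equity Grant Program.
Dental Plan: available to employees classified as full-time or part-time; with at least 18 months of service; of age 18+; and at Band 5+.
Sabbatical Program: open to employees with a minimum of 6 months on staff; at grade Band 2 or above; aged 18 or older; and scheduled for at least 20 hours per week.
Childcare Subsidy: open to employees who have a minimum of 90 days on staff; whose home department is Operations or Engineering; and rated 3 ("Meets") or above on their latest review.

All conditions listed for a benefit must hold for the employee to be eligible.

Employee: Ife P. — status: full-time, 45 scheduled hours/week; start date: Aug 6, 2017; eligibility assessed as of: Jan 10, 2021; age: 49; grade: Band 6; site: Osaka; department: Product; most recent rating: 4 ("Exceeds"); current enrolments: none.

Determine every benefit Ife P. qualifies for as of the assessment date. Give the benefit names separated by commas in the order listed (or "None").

Service from Aug 6, 2017 to Jan 10, 2021: 1253 days.
Equipment Allowance — service 1253 days ≥ 6 months (≈180 days) ✓; site Osaka ✗ (not Portland) → not eligible.
Equity Grant Program — status full-time ✓ (not excluded); 45 hrs/wk ≥ 40 ✓; age 49 ≥ 18 ✓; dept Product ✓; not eligible for Equipment Allowance ✗ → not eligible.
Adoption Assistance — status full-time ✓; service 1253 days ≥ 6 months (≈180 days) ✓; age 49 ≥ 25 ✓; 45 hrs/wk ≥ 25 ✓ → eligible.
Health Savings Account — service 1253 days ≥ 9 months (≈270 days) ✓; site Osaka ✗ (not Dayton) → not eligible.
Life Insurance — service 1253 days ≥ 1 month (≈30 days) ✓; 45 hrs/wk ≥ 24 ✓; grade Band 6 ≥ Band 5 ✓; rating 4 ≥ 4 ✓; not enrolled in Equity Grant Program ✗ → not eligible.
Dental Plan — status full-time ✓; service 1253 days ≥ 18 months (≈540 days) ✓; age 49 ≥ 18 ✓; grade Band 6 ≥ Band 5 ✓ → eligible.
Sabbatical Program — service 1253 days ≥ 6 months (≈180 days) ✓; grade Band 6 ≥ Band 2 ✓; age 49 ≥ 18 ✓; 45 hrs/wk ≥ 20 ✓ → eligible.
Childcare Subsidy — service 1253 days ≥ 90 days ✓; dept Product ✗ → not eligible.

Adoption Assistance, Dental Plan, Sabbatical Program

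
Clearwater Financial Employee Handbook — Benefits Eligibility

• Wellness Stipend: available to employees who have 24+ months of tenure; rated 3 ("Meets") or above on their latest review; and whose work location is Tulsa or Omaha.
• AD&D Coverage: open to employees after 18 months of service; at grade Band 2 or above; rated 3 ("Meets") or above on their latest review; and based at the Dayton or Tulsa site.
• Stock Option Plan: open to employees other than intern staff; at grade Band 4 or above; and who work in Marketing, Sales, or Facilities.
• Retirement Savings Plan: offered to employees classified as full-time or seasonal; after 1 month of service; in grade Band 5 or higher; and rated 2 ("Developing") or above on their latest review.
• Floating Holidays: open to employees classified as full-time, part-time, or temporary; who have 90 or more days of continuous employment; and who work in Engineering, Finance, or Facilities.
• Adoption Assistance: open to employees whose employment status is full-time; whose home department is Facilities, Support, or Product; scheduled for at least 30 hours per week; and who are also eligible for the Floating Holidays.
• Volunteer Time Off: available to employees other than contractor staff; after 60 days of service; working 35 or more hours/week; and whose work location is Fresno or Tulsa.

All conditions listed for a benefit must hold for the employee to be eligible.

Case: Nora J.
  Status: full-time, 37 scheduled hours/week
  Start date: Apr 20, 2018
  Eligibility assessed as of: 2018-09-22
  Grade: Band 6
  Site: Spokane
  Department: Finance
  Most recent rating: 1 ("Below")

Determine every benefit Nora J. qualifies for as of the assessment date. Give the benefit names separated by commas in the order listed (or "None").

Service from Apr 20, 2018 to 2018-09-22: 155 days.
Wellness Stipend — service 155 days < 24 months (≈720 days) ✗ → not eligible.
AD&D Coverage — service 155 days < 18 months (≈540 days) ✗ → not eligible.
Stock Option Plan — status full-time ✓ (not excluded); grade Band 6 ≥ Band 4 ✓; dept Finance ✗ → not eligible.
Retirement Savings Plan — status full-time ✓; service 155 days ≥ 1 month (≈30 days) ✓; grade Band 6 ≥ Band 5 ✓; rating 1 < 2 ✗ → not eligible.
Floating Holidays — status full-time ✓; service 155 days ≥ 90 days ✓; dept Finance ✓ → eligible.
Adoption Assistance — status full-time ✓; dept Finance ✗ → not eligible.
Volunteer Time Off — status full-time ✓ (not excluded); service 155 days ≥ 60 days ✓; 37 hrs/wk ≥ 35 ✓; site Spokane ✗ (not Fresno or Tulsa) → not eligible.

Floating Holidays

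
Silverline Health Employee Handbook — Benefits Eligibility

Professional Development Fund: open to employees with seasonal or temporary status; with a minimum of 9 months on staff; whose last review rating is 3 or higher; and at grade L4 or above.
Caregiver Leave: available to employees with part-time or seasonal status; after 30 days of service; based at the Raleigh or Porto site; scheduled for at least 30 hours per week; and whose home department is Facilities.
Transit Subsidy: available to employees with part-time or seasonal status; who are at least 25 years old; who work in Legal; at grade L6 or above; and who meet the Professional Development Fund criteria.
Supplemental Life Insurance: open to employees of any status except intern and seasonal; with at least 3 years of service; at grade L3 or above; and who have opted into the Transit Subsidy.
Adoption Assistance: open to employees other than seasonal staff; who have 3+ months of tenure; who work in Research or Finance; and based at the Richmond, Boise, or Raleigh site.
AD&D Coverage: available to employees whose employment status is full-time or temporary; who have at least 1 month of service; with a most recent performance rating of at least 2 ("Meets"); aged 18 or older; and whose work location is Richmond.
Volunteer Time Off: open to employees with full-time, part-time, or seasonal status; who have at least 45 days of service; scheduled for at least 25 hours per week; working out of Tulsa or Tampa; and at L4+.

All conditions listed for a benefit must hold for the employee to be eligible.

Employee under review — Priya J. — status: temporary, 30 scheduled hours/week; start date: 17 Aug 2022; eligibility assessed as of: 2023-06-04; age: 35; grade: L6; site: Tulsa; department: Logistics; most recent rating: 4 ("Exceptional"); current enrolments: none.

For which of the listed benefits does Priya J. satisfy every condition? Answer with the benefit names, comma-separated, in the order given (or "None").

Service from 17 Aug 2022 to 2023-06-04: 291 days.
Professional Development Fund — status temporary ✓; service 291 days ≥ 9 months (≈270 days) ✓; rating 4 ≥ 3 ✓; grade L6 ≥ L4 ✓ → eligible.
Caregiver Leave — status temporary ✗ (requires part-time or seasonal) → not eligible.
Transit Subsidy — status temporary ✗ (requires part-time or seasonal) → not eligible.
Supplemental Life Insurance — status temporary ✓ (not excluded); service 291 days < 3 years (≈1095 days) ✗ → not eligible.
Adoption Assistance — status temporary ✓ (not excluded); service 291 days ≥ 3 months (≈90 days) ✓; dept Logistics ✗ → not eligible.
AD&D Coverage — status temporary ✓; service 291 days ≥ 1 month (≈30 days) ✓; rating 4 ≥ 2 ✓; age 35 ≥ 18 ✓; site Tulsa ✗ (not Richmond) → not eligible.
Volunteer Time Off — status temporary ✗ (requires full-time, part-time, or seasonal) → not eligible.

Professional Development Fund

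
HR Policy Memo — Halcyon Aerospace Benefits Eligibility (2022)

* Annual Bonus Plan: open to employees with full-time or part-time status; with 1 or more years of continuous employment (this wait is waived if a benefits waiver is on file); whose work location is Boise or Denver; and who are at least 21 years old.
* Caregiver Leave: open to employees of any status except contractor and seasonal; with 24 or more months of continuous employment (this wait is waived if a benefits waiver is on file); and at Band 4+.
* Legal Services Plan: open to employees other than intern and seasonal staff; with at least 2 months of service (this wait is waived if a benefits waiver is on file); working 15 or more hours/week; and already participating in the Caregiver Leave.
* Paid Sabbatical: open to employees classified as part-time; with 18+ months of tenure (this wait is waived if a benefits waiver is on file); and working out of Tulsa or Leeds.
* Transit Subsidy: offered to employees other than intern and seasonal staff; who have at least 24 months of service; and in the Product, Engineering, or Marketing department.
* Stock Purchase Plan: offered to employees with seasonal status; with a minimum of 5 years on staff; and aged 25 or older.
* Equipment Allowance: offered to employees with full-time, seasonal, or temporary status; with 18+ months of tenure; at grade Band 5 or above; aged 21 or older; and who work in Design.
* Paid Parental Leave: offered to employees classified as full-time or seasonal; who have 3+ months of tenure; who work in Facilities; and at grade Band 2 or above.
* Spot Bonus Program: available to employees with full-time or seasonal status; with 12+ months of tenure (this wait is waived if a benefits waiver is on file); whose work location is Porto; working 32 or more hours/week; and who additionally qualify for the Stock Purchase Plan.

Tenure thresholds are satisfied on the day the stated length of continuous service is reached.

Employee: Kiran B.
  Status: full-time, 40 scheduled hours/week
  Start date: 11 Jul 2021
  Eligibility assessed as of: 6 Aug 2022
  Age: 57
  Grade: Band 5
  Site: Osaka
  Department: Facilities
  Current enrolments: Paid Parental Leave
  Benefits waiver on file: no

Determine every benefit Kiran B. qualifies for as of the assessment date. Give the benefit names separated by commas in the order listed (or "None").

Paid Parental Leave

Service from 11 Jul 2021 to 6 Aug 2022: 391 days.
Annual Bonus Plan — status full-time ✓; no waiver, service 391 days ≥ 1 year (≈365 days) ✓; site Osaka ✗ (not Boise or Denver) → not eligible.
Caregiver Leave — status full-time ✓ (not excluded); no waiver, service 391 days < 24 months (≈720 days) ✗ → not eligible.
Legal Services Plan — status full-time ✓ (not excluded); no waiver, service 391 days ≥ 2 months (≈60 days) ✓; 40 hrs/wk ≥ 15 ✓; not enrolled in Caregiver Leave ✗ → not eligible.
Paid Sabbatical — status full-time ✗ (requires part-time) → not eligible.
Transit Subsidy — status full-time ✓ (not excluded); service 391 days < 24 months (≈720 days) ✗ → not eligible.
Stock Purchase Plan — status full-time ✗ (requires seasonal) → not eligible.
Equipment Allowance — status full-time ✓; service 391 days < 18 months (≈540 days) ✗ → not eligible.
Paid Parental Leave — status full-time ✓; service 391 days ≥ 3 months (≈90 days) ✓; dept Facilities ✓; grade Band 5 ≥ Band 2 ✓ → eligible.
Spot Bonus Program — status full-time ✓; no waiver, service 391 days ≥ 12 months (≈360 days) ✓; site Osaka ✗ (not Porto) → not eligible.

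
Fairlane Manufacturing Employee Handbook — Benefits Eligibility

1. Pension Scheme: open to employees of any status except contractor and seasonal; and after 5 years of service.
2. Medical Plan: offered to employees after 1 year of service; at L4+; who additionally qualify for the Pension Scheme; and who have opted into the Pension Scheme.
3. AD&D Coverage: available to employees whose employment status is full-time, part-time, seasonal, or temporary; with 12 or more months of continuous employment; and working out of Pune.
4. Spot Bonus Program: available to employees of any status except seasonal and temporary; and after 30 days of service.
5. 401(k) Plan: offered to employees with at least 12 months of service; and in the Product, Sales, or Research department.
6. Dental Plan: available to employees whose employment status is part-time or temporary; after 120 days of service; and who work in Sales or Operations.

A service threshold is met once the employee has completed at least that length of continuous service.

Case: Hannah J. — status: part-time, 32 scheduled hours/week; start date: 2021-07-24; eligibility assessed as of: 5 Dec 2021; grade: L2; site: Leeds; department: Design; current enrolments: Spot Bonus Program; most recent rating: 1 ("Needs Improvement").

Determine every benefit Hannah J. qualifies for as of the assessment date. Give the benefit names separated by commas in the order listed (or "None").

Spot Bonus Program

Service from 2021-07-24 to 5 Dec 2021: 134 days.
Pension Scheme — status part-time ✓ (not excluded); service 134 days < 5 years (≈1825 days) ✗ → not eligible.
Medical Plan — service 134 days < 1 year (≈365 days) ✗ → not eligible.
AD&D Coverage — status part-time ✓; service 134 days < 12 months (≈360 days) ✗ → not eligible.
Spot Bonus Program — status part-time ✓ (not excluded); service 134 days ≥ 30 days ✓ → eligible.
401(k) Plan — service 134 days < 12 months (≈360 days) ✗ → not eligible.
Dental Plan — status part-time ✓; service 134 days ≥ 120 days ✓; dept Design ✗ → not eligible.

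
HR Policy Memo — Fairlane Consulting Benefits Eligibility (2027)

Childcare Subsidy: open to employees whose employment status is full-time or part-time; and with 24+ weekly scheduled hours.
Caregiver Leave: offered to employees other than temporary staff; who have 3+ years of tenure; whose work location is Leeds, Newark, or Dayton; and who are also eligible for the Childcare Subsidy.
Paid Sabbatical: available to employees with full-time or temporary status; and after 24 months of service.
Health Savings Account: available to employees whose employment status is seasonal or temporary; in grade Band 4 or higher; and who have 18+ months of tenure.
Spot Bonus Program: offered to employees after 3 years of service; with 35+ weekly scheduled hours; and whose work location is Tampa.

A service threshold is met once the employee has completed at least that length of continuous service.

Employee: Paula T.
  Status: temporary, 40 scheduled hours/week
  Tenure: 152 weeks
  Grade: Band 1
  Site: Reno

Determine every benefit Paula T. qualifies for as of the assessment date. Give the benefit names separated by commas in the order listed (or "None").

Paid Sabbatical

Childcare Subsidy — status temporary ✗ (requires full-time or part-time) → not eligible.
Caregiver Leave — status temporary ✗ (excluded) → not eligible.
Paid Sabbatical — status temporary ✓; service 152 weeks ≥ 24 months (≈720 days) ✓ → eligible.
Health Savings Account — status temporary ✓; grade Band 1 < Band 4 ✗ → not eligible.
Spot Bonus Program — service 152 weeks < 3 years (≈1095 days) ✗ → not eligible.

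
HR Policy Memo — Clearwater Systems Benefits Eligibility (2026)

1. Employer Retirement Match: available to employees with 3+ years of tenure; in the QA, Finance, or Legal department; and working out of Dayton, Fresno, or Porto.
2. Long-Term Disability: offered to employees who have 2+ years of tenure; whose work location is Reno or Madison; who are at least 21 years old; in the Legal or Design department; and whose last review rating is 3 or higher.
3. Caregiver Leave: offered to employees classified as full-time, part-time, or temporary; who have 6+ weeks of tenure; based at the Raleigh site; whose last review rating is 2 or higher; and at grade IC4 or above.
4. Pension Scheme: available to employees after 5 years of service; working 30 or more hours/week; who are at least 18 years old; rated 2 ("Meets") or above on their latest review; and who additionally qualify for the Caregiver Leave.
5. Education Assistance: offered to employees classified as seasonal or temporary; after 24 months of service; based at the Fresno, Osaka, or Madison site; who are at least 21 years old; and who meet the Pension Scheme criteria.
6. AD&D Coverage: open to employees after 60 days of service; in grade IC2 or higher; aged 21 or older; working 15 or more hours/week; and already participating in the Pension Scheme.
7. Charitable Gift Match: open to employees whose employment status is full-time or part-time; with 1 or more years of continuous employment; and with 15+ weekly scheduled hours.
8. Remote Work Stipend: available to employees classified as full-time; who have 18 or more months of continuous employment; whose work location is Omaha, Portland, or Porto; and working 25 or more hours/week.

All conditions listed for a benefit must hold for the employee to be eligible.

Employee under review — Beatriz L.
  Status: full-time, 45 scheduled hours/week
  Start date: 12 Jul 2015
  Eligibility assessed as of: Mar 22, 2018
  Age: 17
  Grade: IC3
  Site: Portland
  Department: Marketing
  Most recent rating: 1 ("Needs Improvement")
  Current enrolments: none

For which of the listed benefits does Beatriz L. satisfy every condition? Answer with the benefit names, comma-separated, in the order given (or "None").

Service from 12 Jul 2015 to Mar 22, 2018: 984 days.
Employer Retirement Match — service 984 days < 3 years (≈1095 days) ✗ → not eligible.
Long-Term Disability — service 984 days ≥ 2 years (≈730 days) ✓; site Portland ✗ (not Reno or Madison) → not eligible.
Caregiver Leave — status full-time ✓; service 984 days ≥ 6 weeks (≈42 days) ✓; site Portland ✗ (not Raleigh) → not eligible.
Pension Scheme — service 984 days < 5 years (≈1825 days) ✗ → not eligible.
Education Assistance — status full-time ✗ (requires seasonal or temporary) → not eligible.
AD&D Coverage — service 984 days ≥ 60 days ✓; grade IC3 ≥ IC2 ✓; age 17 < 21 ✗ → not eligible.
Charitable Gift Match — status full-time ✓; service 984 days ≥ 1 year (≈365 days) ✓; 45 hrs/wk ≥ 15 ✓ → eligible.
Remote Work Stipend — status full-time ✓; service 984 days ≥ 18 months (≈540 days) ✓; site Portland ✓; 45 hrs/wk ≥ 25 ✓ → eligible.

Charitable Gift Match, Remote Work Stipend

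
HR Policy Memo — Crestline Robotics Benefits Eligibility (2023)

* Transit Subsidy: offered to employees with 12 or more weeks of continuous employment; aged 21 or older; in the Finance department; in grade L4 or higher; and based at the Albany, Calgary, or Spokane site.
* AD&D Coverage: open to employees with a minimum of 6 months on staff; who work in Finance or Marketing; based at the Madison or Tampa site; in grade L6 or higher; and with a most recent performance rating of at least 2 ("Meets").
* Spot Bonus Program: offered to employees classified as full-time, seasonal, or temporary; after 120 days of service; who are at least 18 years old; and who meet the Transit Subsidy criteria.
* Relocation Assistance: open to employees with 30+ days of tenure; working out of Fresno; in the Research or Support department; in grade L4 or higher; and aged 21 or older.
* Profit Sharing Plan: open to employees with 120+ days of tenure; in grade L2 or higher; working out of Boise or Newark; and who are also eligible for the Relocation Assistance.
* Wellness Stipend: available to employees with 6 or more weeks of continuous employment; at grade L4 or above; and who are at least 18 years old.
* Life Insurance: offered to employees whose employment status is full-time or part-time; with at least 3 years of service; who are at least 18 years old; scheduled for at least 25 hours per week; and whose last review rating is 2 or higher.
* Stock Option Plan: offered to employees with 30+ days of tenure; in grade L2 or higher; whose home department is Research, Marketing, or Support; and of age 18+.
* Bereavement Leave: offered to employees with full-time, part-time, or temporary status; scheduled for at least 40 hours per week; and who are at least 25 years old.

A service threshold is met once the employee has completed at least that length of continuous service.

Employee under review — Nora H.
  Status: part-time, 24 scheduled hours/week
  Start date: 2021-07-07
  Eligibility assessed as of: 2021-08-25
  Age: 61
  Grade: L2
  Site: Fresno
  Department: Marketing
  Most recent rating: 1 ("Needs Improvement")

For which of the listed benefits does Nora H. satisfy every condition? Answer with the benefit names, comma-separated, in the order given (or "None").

Stock Option Plan

Service from 2021-07-07 to 2021-08-25: 49 days.
Transit Subsidy — service 49 days < 12 weeks (≈84 days) ✗ → not eligible.
AD&D Coverage — service 49 days < 6 months (≈180 days) ✗ → not eligible.
Spot Bonus Program — status part-time ✗ (requires full-time, seasonal, or temporary) → not eligible.
Relocation Assistance — service 49 days ≥ 30 days ✓; site Fresno ✓; dept Marketing ✗ → not eligible.
Profit Sharing Plan — service 49 days < 120 days ✗ → not eligible.
Wellness Stipend — service 49 days ≥ 6 weeks (≈42 days) ✓; grade L2 < L4 ✗ → not eligible.
Life Insurance — status part-time ✓; service 49 days < 3 years (≈1095 days) ✗ → not eligible.
Stock Option Plan — service 49 days ≥ 30 days ✓; grade L2 ≥ L2 ✓; dept Marketing ✓; age 61 ≥ 18 ✓ → eligible.
Bereavement Leave — status part-time ✓; 24 hrs/wk < 40 ✗ → not eligible.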